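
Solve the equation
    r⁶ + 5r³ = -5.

Let u = r³. The equation becomes u² + 5u + 5 = 0.
By the quadratic formula, u = -5/2 + √(5)/2 or u = -5/2 - √(5)/2.
r³ = -5/2 + √(5)/2 gives r = -∛(5/2 - √(5)/2) ≈ -1.1139.
r³ = -5/2 - √(5)/2 gives r = -∛(√(5)/2 + 5/2) ≈ -1.5352.

r = -1.5352 or r = -1.1139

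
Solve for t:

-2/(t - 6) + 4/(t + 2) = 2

t = 0.4384 or t = 4.5616

Multiply both sides by (t - 6)(t + 2):
-2(t + 2) + 4(t - 6) = 2(t - 6)(t + 2).
Expand and collect terms: 2t^2 - 10t + 4 = 0.
By the quadratic formula, t = (10 +/- sqrt(68)) / 4, so t ~= 4.5616 or t ~= 0.4384.
Neither value makes a denominator zero (t != 6, t != -2), so both are valid.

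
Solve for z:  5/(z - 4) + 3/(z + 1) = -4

Multiply both sides by (z - 4)(z + 1):
5(z + 1) + 3(z - 4) = -4(z - 4)(z + 1).
Expand and collect terms: -4z² + 4z + 23 = 0.
By the quadratic formula, z = (-4 ± √384) / -8, so z ≈ -1.9495 or z ≈ 2.9495.
Neither value makes a denominator zero (z ≠ 4, z ≠ -1), so both are valid.

z = -1.9495 or z = 2.9495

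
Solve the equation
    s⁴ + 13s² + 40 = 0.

Let u = s². The equation becomes u² + 13u + 40 = 0.
Factor: (u + 8)(u + 5) = 0, so u = -8 or u = -5.
s² = -8 < 0 has no real solution.
s² = -5 < 0 has no real solution.

No real solutions.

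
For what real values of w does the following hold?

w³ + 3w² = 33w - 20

Rearrange: w³ + 3w² - 33w + 20 = 0.
Possible rational roots are divisors of 20. Testing w = 4 gives 0, so (w - 4) is a factor.
Divide: w³ + 3w² - 33w + 20 = (w - 4)(w² + 7w - 5).
Apply the quadratic formula to w² + 7w - 5 = 0: w = (-7 ± √69)/2, i.e. w ≈ 0.6533 or w ≈ -7.6533.

w = -7.6533 or w = 0.6533 or w = 4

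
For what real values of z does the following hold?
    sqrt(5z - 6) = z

Square both sides: 5z - 6 = (z)^2.
Expand and rearrange: z^2 - 5z + 6 = 0.
Solving gives z = 3 or z = 2.
Check each candidate in the original equation:
  z = 3: sqrt(9) = 3, while z = 3 — valid.
  z = 2: sqrt(4) = 2, while z = 2 — valid.

z = 2 or z = 3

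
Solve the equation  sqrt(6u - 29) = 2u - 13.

u = 9

Square both sides: 6u - 29 = (2u - 13)^2.
Expand and rearrange: 4u^2 - 58u + 198 = 0.
Solving gives u = 9 or u = 5.5.
Check each candidate in the original equation:
  u = 9: sqrt(25) = 5, while 2u - 13 = 5 — valid.
  u = 5.5: sqrt(4) = 2, while 2u - 13 = -2 — extraneous.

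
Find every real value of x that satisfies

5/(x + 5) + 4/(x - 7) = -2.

Multiply both sides by (x + 5)(x - 7):
5(x - 7) + 4(x + 5) = -2(x + 5)(x - 7).
Expand and collect terms: -2x^2 - 5x + 85 = 0.
By the quadratic formula, x = (5 +/- sqrt(705)) / -4, so x ~= -7.888 or x ~= 5.388.
Neither value makes a denominator zero (x != -5, x != 7), so both are valid.

x = -7.888 or x = 5.388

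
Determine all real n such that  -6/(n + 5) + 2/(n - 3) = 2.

Multiply both sides by (n + 5)(n - 3):
-6(n - 3) + 2(n + 5) = 2(n + 5)(n - 3).
Expand and collect terms: 2n² + 8n - 58 = 0.
By the quadratic formula, n = (-8 ± √528) / 4, so n ≈ 3.7446 or n ≈ -7.7446.
Neither value makes a denominator zero (n ≠ -5, n ≠ 3), so both are valid.

n = -7.7446 or n = 3.7446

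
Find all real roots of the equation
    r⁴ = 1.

Let u = r². The equation becomes u² - 1 = 0.
Factor: (u - 1)(u + 1) = 0, so u = 1 or u = -1.
r² = 1 gives r = ±1.
r² = -1 < 0 has no real solution.

r = -1 or r = 1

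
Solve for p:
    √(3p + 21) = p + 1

p = 5

Square both sides: 3p + 21 = (p + 1)².
Expand and rearrange: p² - p - 20 = 0.
Solving gives p = 5 or p = -4.
Check each candidate in the original equation:
  p = 5: √(36) = 6, while p + 1 = 6 — valid.
  p = -4: √(9) = 3, while p + 1 = -3 — extraneous.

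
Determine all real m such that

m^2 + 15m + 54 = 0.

Factor: (m + 6)(m + 9) = 0.
So m = -6 or m = -9.

m = -9 or m = -6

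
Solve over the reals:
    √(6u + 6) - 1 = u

u = -1 or u = 5

Isolate the radical: √(6u + 6) = u + 1.
Square both sides: 6u + 6 = (u + 1)².
Expand and rearrange: u² - 4u - 5 = 0.
Solving gives u = 5 or u = -1.
Check each candidate in the original equation:
  u = 5: √(36) = 6, while u + 1 = 6 — valid.
  u = -1: √(0) = 0, while u + 1 = 0 — valid.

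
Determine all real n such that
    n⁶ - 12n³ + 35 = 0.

n = 1.71 or n = 1.9129

Let u = n³. The equation becomes u² - 12u + 35 = 0.
Factor: (u - 5)(u - 7) = 0, so u = 5 or u = 7.
n³ = 5 gives n = ∛(5) ≈ 1.71.
n³ = 7 gives n = ∛(7) ≈ 1.9129.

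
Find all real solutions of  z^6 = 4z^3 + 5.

Let u = z^3. The equation becomes u^2 - 4u - 5 = 0.
Factor: (u - 5)(u + 1) = 0, so u = 5 or u = -1.
z^3 = 5 gives z = (5)^(1/3) ~= 1.71.
z^3 = -1 gives z = -1.

z = -1 or z = 1.71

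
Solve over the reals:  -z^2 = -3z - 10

z = -2 or z = 5

Bring every term to one side: -z^2 + 3z + 10 = 0.
Factor: -1(z + 2)(z - 5) = 0.
So z = -2 or z = 5.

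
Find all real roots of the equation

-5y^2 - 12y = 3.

y = -2.1165 or y = -0.2835

Rearrange to standard form: -5y^2 - 12y - 3 = 0.
Discriminant: (-12)^2 - 4*(-5)*(-3) = 84.
Quadratic formula: y = (12 +/- sqrt(84)) / (-10).
So y = -6/5 - sqrt(21)/5 ~= -2.1165 or y = -6/5 + sqrt(21)/5 ~= -0.2835.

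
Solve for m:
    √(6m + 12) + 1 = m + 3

m = -2 or m = 4

Isolate the radical: √(6m + 12) = m + 2.
Square both sides: 6m + 12 = (m + 2)².
Expand and rearrange: m² - 2m - 8 = 0.
Solving gives m = 4 or m = -2.
Check each candidate in the original equation:
  m = 4: √(36) = 6, while m + 2 = 6 — valid.
  m = -2: √(0) = 0, while m + 2 = 0 — valid.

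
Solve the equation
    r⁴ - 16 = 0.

Let u = r². The equation becomes u² - 16 = 0.
Factor: (u - 4)(u + 4) = 0, so u = 4 or u = -4.
r² = 4 gives r = ±2.
r² = -4 < 0 has no real solution.

r = -2 or r = 2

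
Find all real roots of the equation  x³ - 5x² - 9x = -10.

x = -2 or x = 0.8074 or x = 6.1926

Rearrange: x³ - 5x² - 9x + 10 = 0.
Possible rational roots are divisors of 10. Testing x = -2 gives 0, so (x + 2) is a factor.
Divide: x³ - 5x² - 9x + 10 = (x + 2)(x² - 7x + 5).
Apply the quadratic formula to x² - 7x + 5 = 0: x = (7 ± √29)/2, i.e. x ≈ 6.1926 or x ≈ 0.8074.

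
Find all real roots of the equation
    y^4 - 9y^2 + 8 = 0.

y = -2.8284 or y = -1 or y = 1 or y = 2.8284

Let u = y^2. The equation becomes u^2 - 9u + 8 = 0.
Factor: (u - 8)(u - 1) = 0, so u = 8 or u = 1.
y^2 = 8 gives y = +/-2*sqrt(2) ~= +/-2.8284.
y^2 = 1 gives y = +/-1.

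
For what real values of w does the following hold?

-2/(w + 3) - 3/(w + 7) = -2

Multiply both sides by (w + 3)(w + 7):
-2(w + 7) - 3(w + 3) = -2(w + 3)(w + 7).
Expand and collect terms: -2w² - 15w - 19 = 0.
By the quadratic formula, w = (15 ± √73) / -4, so w ≈ -5.886 or w ≈ -1.614.
Neither value makes a denominator zero (w ≠ -3, w ≠ -7), so both are valid.

w = -5.886 or w = -1.614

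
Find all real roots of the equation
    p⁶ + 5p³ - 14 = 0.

Let u = p³. The equation becomes u² + 5u - 14 = 0.
Factor: (u + 7)(u - 2) = 0, so u = -7 or u = 2.
p³ = -7 gives p = -∛(7) ≈ -1.9129.
p³ = 2 gives p = ∛(2) ≈ 1.2599.

p = -1.9129 or p = 1.2599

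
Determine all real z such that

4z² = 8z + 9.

Rearrange to standard form: 4z² - 8z - 9 = 0.
Discriminant: (-8)² − 4·4·(-9) = 208.
Quadratic formula: z = (8 ± √208) / 8.
So z = 1 + √(13)/2 ≈ 2.8028 or z = 1 - √(13)/2 ≈ -0.8028.

z = -0.8028 or z = 2.8028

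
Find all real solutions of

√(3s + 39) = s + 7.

s = -1

Square both sides: 3s + 39 = (s + 7)².
Expand and rearrange: s² + 11s + 10 = 0.
Solving gives s = -1 or s = -10.
Check each candidate in the original equation:
  s = -1: √(36) = 6, while s + 7 = 6 — valid.
  s = -10: √(9) = 3, while s + 7 = -3 — extraneous.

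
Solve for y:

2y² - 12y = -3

Rearrange to standard form: 2y² - 12y + 3 = 0.
Discriminant: (-12)² − 4·2·3 = 120.
Quadratic formula: y = (12 ± √120) / 4.
So y = √(30)/2 + 3 ≈ 5.7386 or y = 3 - √(30)/2 ≈ 0.2614.

y = 0.2614 or y = 5.7386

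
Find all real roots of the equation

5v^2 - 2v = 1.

Rearrange to standard form: 5v^2 - 2v - 1 = 0.
Discriminant: (-2)^2 - 4*5*(-1) = 24.
Quadratic formula: v = (2 +/- sqrt(24)) / 10.
So v = 1/5 + sqrt(6)/5 ~= 0.6899 or v = 1/5 - sqrt(6)/5 ~= -0.2899.

v = -0.2899 or v = 0.6899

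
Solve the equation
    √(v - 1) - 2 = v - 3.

v = 1 or v = 2

Isolate the radical: √(v - 1) = v - 1.
Square both sides: v - 1 = (v - 1)².
Expand and rearrange: v² - 3v + 2 = 0.
Solving gives v = 2 or v = 1.
Check each candidate in the original equation:
  v = 2: √(1) = 1, while v - 1 = 1 — valid.
  v = 1: √(0) = 0, while v - 1 = 0 — valid.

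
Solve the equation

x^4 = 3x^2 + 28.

x = -2.6458 or x = 2.6458

Let u = x^2. The equation becomes u^2 - 3u - 28 = 0.
Factor: (u + 4)(u - 7) = 0, so u = -4 or u = 7.
x^2 = -4 < 0 has no real solution.
x^2 = 7 gives x = +/-sqrt(7) ~= +/-2.6458.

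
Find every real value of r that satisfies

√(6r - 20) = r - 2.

Square both sides: 6r - 20 = (r - 2)².
Expand and rearrange: r² - 10r + 24 = 0.
Solving gives r = 6 or r = 4.
Check each candidate in the original equation:
  r = 6: √(16) = 4, while r - 2 = 4 — valid.
  r = 4: √(4) = 2, while r - 2 = 2 — valid.

r = 4 or r = 6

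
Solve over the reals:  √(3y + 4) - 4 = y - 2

y = -1 or y = 0

Isolate the radical: √(3y + 4) = y + 2.
Square both sides: 3y + 4 = (y + 2)².
Expand and rearrange: y² + y = 0.
Solving gives y = 0 or y = -1.
Check each candidate in the original equation:
  y = 0: √(4) = 2, while y + 2 = 2 — valid.
  y = -1: √(1) = 1, while y + 2 = 1 — valid.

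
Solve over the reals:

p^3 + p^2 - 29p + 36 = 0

p = -6.4051 or p = 1.4051 or p = 4

Possible rational roots are divisors of 36. Testing p = 4 gives 0, so (p - 4) is a factor.
Divide: p^3 + p^2 - 29p + 36 = (p - 4)(p^2 + 5p - 9).
Apply the quadratic formula to p^2 + 5p - 9 = 0: p = (-5 +/- sqrt(61))/2, i.e. p ~= 1.4051 or p ~= -6.4051.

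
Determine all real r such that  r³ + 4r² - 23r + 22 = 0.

r = -7.4721 or r = 1.4721 or r = 2

Possible rational roots are divisors of 22. Testing r = 2 gives 0, so (r - 2) is a factor.
Divide: r³ + 4r² - 23r + 22 = (r - 2)(r² + 6r - 11).
Apply the quadratic formula to r² + 6r - 11 = 0: r = (-6 ± √80)/2, i.e. r ≈ 1.4721 or r ≈ -7.4721.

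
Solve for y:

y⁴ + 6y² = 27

y = -1.7321 or y = 1.7321

Let u = y². The equation becomes u² + 6u - 27 = 0.
Factor: (u - 3)(u + 9) = 0, so u = 3 or u = -9.
y² = 3 gives y = ±√(3) ≈ ±1.7321.
y² = -9 < 0 has no real solution.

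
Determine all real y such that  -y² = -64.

Bring every term to one side: -y² + 64 = 0.
Factor: -1(y + 8)(y - 8) = 0.
So y = -8 or y = 8.

y = -8 or y = 8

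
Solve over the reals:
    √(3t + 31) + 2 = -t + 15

t = 6

Isolate the radical: √(3t + 31) = -t + 13.
Square both sides: 3t + 31 = (-t + 13)².
Expand and rearrange: t² - 29t + 138 = 0.
Solving gives t = 23 or t = 6.
Check each candidate in the original equation:
  t = 23: √(100) = 10, while -t + 13 = -10 — extraneous.
  t = 6: √(49) = 7, while -t + 13 = 7 — valid.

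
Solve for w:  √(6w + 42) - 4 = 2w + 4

w = -1

Isolate the radical: √(6w + 42) = 2w + 8.
Square both sides: 6w + 42 = (2w + 8)².
Expand and rearrange: 4w² + 26w + 22 = 0.
Solving gives w = -1 or w = -5.5.
Check each candidate in the original equation:
  w = -1: √(36) = 6, while 2w + 8 = 6 — valid.
  w = -5.5: √(9) = 3, while 2w + 8 = -3 — extraneous.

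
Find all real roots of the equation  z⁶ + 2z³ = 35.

z = -1.9129 or z = 1.71

Let u = z³. The equation becomes u² + 2u - 35 = 0.
Factor: (u - 5)(u + 7) = 0, so u = 5 or u = -7.
z³ = 5 gives z = ∛(5) ≈ 1.71.
z³ = -7 gives z = -∛(7) ≈ -1.9129.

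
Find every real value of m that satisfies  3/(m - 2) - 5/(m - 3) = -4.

m = 1.6044 or m = 3.8956

Multiply both sides by (m - 2)(m - 3):
3(m - 3) - 5(m - 2) = -4(m - 2)(m - 3).
Expand and collect terms: -4m^2 + 22m - 25 = 0.
By the quadratic formula, m = (-22 +/- sqrt(84)) / -8, so m ~= 1.6044 or m ~= 3.8956.
Neither value makes a denominator zero (m != 2, m != 3), so both are valid.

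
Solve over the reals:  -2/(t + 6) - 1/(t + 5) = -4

Multiply both sides by (t + 6)(t + 5):
-2(t + 5) - (t + 6) = -4(t + 6)(t + 5).
Expand and collect terms: -4t² - 41t - 104 = 0.
By the quadratic formula, t = (41 ± √17) / -8, so t ≈ -5.6404 or t ≈ -4.6096.
Neither value makes a denominator zero (t ≠ -6, t ≠ -5), so both are valid.

t = -5.6404 or t = -4.6096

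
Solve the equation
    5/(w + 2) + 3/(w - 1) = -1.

w = -9.1098 or w = 0.1098

Multiply both sides by (w + 2)(w - 1):
5(w - 1) + 3(w + 2) = -(w + 2)(w - 1).
Expand and collect terms: -w² - 9w + 1 = 0.
By the quadratic formula, w = (9 ± √85) / -2, so w ≈ -9.1098 or w ≈ 0.1098.
Neither value makes a denominator zero (w ≠ -2, w ≠ 1), so both are valid.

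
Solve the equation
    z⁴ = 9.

z = -1.7321 or z = 1.7321

Let u = z². The equation becomes u² - 9 = 0.
Factor: (u - 3)(u + 3) = 0, so u = 3 or u = -3.
z² = 3 gives z = ±√(3) ≈ ±1.7321.
z² = -3 < 0 has no real solution.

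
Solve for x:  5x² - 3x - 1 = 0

Discriminant: (-3)² − 4·5·(-1) = 29.
Quadratic formula: x = (3 ± √29) / 10.
So x = 3/10 + √(29)/10 ≈ 0.8385 or x = 3/10 - √(29)/10 ≈ -0.2385.

x = -0.2385 or x = 0.8385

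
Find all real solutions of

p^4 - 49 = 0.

Let u = p^2. The equation becomes u^2 - 49 = 0.
Factor: (u + 7)(u - 7) = 0, so u = -7 or u = 7.
p^2 = -7 < 0 has no real solution.
p^2 = 7 gives p = +/-sqrt(7) ~= +/-2.6458.

p = -2.6458 or p = 2.6458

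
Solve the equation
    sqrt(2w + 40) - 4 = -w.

Isolate the radical: sqrt(2w + 40) = -w + 4.
Square both sides: 2w + 40 = (-w + 4)^2.
Expand and rearrange: w^2 - 10w - 24 = 0.
Solving gives w = 12 or w = -2.
Check each candidate in the original equation:
  w = 12: sqrt(64) = 8, while -w + 4 = -8 — extraneous.
  w = -2: sqrt(36) = 6, while -w + 4 = 6 — valid.

w = -2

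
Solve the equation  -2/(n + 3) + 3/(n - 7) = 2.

Multiply both sides by (n + 3)(n - 7):
-2(n - 7) + 3(n + 3) = 2(n + 3)(n - 7).
Expand and collect terms: 2n² - 9n - 65 = 0.
By the quadratic formula, n = (9 ± √601) / 4, so n ≈ 8.3788 or n ≈ -3.8788.
Neither value makes a denominator zero (n ≠ -3, n ≠ 7), so both are valid.

n = -3.8788 or n = 8.3788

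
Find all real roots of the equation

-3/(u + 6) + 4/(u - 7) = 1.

u = -8.3808 or u = 10.3808

Multiply both sides by (u + 6)(u - 7):
-3(u - 7) + 4(u + 6) = (u + 6)(u - 7).
Expand and collect terms: u² - 2u - 87 = 0.
By the quadratic formula, u = (2 ± √352) / 2, so u ≈ 10.3808 or u ≈ -8.3808.
Neither value makes a denominator zero (u ≠ -6, u ≠ 7), so both are valid.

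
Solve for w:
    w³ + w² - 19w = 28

Rearrange: w³ + w² - 19w - 28 = 0.
Possible rational roots are divisors of -28. Testing w = -4 gives 0, so (w + 4) is a factor.
Divide: w³ + w² - 19w - 28 = (w + 4)(w² - 3w - 7).
Apply the quadratic formula to w² - 3w - 7 = 0: w = (3 ± √37)/2, i.e. w ≈ 4.5414 or w ≈ -1.5414.

w = -4 or w = -1.5414 or w = 4.5414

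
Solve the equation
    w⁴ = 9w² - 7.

w = -2.8531 or w = -0.9273 or w = 0.9273 or w = 2.8531

Let u = w². The equation becomes u² - 9u + 7 = 0.
By the quadratic formula, u = √(53)/2 + 9/2 or u = 9/2 - √(53)/2.
w² = √(53)/2 + 9/2 gives w = ±√(√(53)/2 + 9/2) ≈ ±2.8531.
w² = 9/2 - √(53)/2 gives w = ±√(9/2 - √(53)/2) ≈ ±0.9273.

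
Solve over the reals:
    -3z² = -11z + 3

z = 0.2967 or z = 3.3699

Rearrange to standard form: -3z² + 11z - 3 = 0.
Discriminant: (11)² − 4·(-3)·(-3) = 85.
Quadratic formula: z = (-11 ± √85) / (-6).
So z = 11/6 - √(85)/6 ≈ 0.2967 or z = √(85)/6 + 11/6 ≈ 3.3699.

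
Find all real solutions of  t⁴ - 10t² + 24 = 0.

t = -2.4495 or t = -2 or t = 2 or t = 2.4495

Let u = t². The equation becomes u² - 10u + 24 = 0.
Factor: (u - 6)(u - 4) = 0, so u = 6 or u = 4.
t² = 6 gives t = ±√(6) ≈ ±2.4495.
t² = 4 gives t = ±2.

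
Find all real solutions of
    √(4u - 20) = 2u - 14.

u = 9

Square both sides: 4u - 20 = (2u - 14)².
Expand and rearrange: 4u² - 60u + 216 = 0.
Solving gives u = 9 or u = 6.
Check each candidate in the original equation:
  u = 9: √(16) = 4, while 2u - 14 = 4 — valid.
  u = 6: √(4) = 2, while 2u - 14 = -2 — extraneous.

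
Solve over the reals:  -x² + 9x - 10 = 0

x = 1.2984 or x = 7.7016

Discriminant: (9)² − 4·(-1)·(-10) = 41.
Quadratic formula: x = (-9 ± √41) / (-2).
So x = 9/2 - √(41)/2 ≈ 1.2984 or x = √(41)/2 + 9/2 ≈ 7.7016.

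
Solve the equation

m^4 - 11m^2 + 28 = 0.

Let u = m^2. The equation becomes u^2 - 11u + 28 = 0.
Factor: (u - 4)(u - 7) = 0, so u = 4 or u = 7.
m^2 = 4 gives m = +/-2.
m^2 = 7 gives m = +/-sqrt(7) ~= +/-2.6458.

m = -2.6458 or m = -2 or m = 2 or m = 2.6458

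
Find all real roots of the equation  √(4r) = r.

Square both sides: 4r = (r)².
Expand and rearrange: r² - 4r = 0.
Solving gives r = 4 or r = 0.
Check each candidate in the original equation:
  r = 4: √(16) = 4, while r = 4 — valid.
  r = 0: √(0) = 0, while r = 0 — valid.

r = 0 or r = 4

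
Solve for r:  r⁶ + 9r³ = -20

r = -1.71 or r = -1.5874

Let u = r³. The equation becomes u² + 9u + 20 = 0.
Factor: (u + 5)(u + 4) = 0, so u = -5 or u = -4.
r³ = -5 gives r = -∛(5) ≈ -1.71.
r³ = -4 gives r = -∛(4) ≈ -1.5874.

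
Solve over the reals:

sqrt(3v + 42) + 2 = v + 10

Isolate the radical: sqrt(3v + 42) = v + 8.
Square both sides: 3v + 42 = (v + 8)^2.
Expand and rearrange: v^2 + 13v + 22 = 0.
Solving gives v = -2 or v = -11.
Check each candidate in the original equation:
  v = -2: sqrt(36) = 6, while v + 8 = 6 — valid.
  v = -11: sqrt(9) = 3, while v + 8 = -3 — extraneous.

v = -2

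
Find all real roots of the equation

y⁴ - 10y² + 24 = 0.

Let u = y². The equation becomes u² - 10u + 24 = 0.
Factor: (u - 6)(u - 4) = 0, so u = 6 or u = 4.
y² = 6 gives y = ±√(6) ≈ ±2.4495.
y² = 4 gives y = ±2.

y = -2.4495 or y = -2 or y = 2 or y = 2.4495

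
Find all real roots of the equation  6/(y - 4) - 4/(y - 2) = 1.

y = 0.5359 or y = 7.4641

Multiply both sides by (y - 4)(y - 2):
6(y - 2) - 4(y - 4) = (y - 4)(y - 2).
Expand and collect terms: y² - 8y + 4 = 0.
By the quadratic formula, y = (8 ± √48) / 2, so y ≈ 7.4641 or y ≈ 0.5359.
Neither value makes a denominator zero (y ≠ 4, y ≠ 2), so both are valid.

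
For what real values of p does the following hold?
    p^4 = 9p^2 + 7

Let u = p^2. The equation becomes u^2 - 9u - 7 = 0.
By the quadratic formula, u = 9/2 + sqrt(109)/2 or u = 9/2 - sqrt(109)/2.
p^2 = 9/2 + sqrt(109)/2 gives p = +/-sqrt(9/2 + sqrt(109)/2) ~= +/-3.1177.
p^2 = 9/2 - sqrt(109)/2 < 0 has no real solution.

p = -3.1177 or p = 3.1177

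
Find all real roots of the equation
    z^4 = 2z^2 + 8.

z = -2 or z = 2

Let u = z^2. The equation becomes u^2 - 2u - 8 = 0.
Factor: (u - 4)(u + 2) = 0, so u = 4 or u = -2.
z^2 = 4 gives z = +/-2.
z^2 = -2 < 0 has no real solution.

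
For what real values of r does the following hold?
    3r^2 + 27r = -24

r = -8 or r = -1

Bring every term to one side: 3r^2 + 27r + 24 = 0.
Factor: 3(r + 1)(r + 8) = 0.
So r = -1 or r = -8.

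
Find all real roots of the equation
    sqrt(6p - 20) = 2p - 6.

p = 3.5 or p = 4

Square both sides: 6p - 20 = (2p - 6)^2.
Expand and rearrange: 4p^2 - 30p + 56 = 0.
Solving gives p = 4 or p = 3.5.
Check each candidate in the original equation:
  p = 4: sqrt(4) = 2, while 2p - 6 = 2 — valid.
  p = 3.5: sqrt(1) = 1, while 2p - 6 = 1 — valid.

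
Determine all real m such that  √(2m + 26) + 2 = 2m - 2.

Isolate the radical: √(2m + 26) = 2m - 4.
Square both sides: 2m + 26 = (2m - 4)².
Expand and rearrange: 4m² - 18m - 10 = 0.
Solving gives m = 5 or m = -0.5.
Check each candidate in the original equation:
  m = 5: √(36) = 6, while 2m - 4 = 6 — valid.
  m = -0.5: √(25) = 5, while 2m - 4 = -5 — extraneous.

m = 5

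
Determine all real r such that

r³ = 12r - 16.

r = -4 or r = 2

Rearrange: r³ - 12r + 16 = 0.
Possible rational roots are divisors of 16. Testing r = -4 gives 0, so (r + 4) is a factor.
Divide: r³ - 12r + 16 = (r + 4)(r² - 4r + 4).
The quadratic has the repeated root r = 2.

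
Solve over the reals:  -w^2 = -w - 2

w = -1 or w = 2

Bring every term to one side: -w^2 + w + 2 = 0.
Factor: -1(w + 1)(w - 2) = 0.
So w = -1 or w = 2.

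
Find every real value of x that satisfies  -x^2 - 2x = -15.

x = -5 or x = 3

Bring every term to one side: -x^2 - 2x + 15 = 0.
Factor: -1(x - 3)(x + 5) = 0.
So x = 3 or x = -5.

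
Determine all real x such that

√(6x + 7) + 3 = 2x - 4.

x = 7

Isolate the radical: √(6x + 7) = 2x - 7.
Square both sides: 6x + 7 = (2x - 7)².
Expand and rearrange: 4x² - 34x + 42 = 0.
Solving gives x = 7 or x = 1.5.
Check each candidate in the original equation:
  x = 7: √(49) = 7, while 2x - 7 = 7 — valid.
  x = 1.5: √(16) = 4, while 2x - 7 = -4 — extraneous.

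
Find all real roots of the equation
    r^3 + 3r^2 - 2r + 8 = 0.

Possible rational roots are divisors of 8. Testing r = -4 gives 0, so (r + 4) is a factor.
Divide: r^3 + 3r^2 - 2r + 8 = (r + 4)(r^2 - r + 2).
The quadratic r^2 - r + 2 has discriminant -7 < 0, so no further real roots.

r = -4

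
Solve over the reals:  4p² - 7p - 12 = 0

p = -1.0655 or p = 2.8155

Discriminant: (-7)² − 4·4·(-12) = 241.
Quadratic formula: p = (7 ± √241) / 8.
So p = 7/8 + √(241)/8 ≈ 2.8155 or p = 7/8 - √(241)/8 ≈ -1.0655.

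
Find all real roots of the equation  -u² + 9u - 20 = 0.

Factor: -1(u - 4)(u - 5) = 0.
So u = 4 or u = 5.

u = 4 or u = 5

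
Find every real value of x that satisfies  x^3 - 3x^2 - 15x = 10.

x = -2 or x = -0.8541 or x = 5.8541

Rearrange: x^3 - 3x^2 - 15x - 10 = 0.
Possible rational roots are divisors of -10. Testing x = -2 gives 0, so (x + 2) is a factor.
Divide: x^3 - 3x^2 - 15x - 10 = (x + 2)(x^2 - 5x - 5).
Apply the quadratic formula to x^2 - 5x - 5 = 0: x = (5 +/- sqrt(45))/2, i.e. x ~= 5.8541 or x ~= -0.8541.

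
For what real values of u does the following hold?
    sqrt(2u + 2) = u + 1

u = -1 or u = 1

Square both sides: 2u + 2 = (u + 1)^2.
Expand and rearrange: u^2 - 1 = 0.
Solving gives u = 1 or u = -1.
Check each candidate in the original equation:
  u = 1: sqrt(4) = 2, while u + 1 = 2 — valid.
  u = -1: sqrt(0) = 0, while u + 1 = 0 — valid.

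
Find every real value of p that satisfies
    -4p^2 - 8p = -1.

Rearrange to standard form: -4p^2 - 8p + 1 = 0.
Discriminant: (-8)^2 - 4*(-4)*1 = 80.
Quadratic formula: p = (8 +/- sqrt(80)) / (-8).
So p = -sqrt(5)/2 - 1 ~= -2.118 or p = -1 + sqrt(5)/2 ~= 0.118.

p = -2.118 or p = 0.118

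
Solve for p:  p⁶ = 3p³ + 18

Let u = p³. The equation becomes u² - 3u - 18 = 0.
Factor: (u + 3)(u - 6) = 0, so u = -3 or u = 6.
p³ = -3 gives p = -∛(3) ≈ -1.4422.
p³ = 6 gives p = ∛(6) ≈ 1.8171.

p = -1.4422 or p = 1.8171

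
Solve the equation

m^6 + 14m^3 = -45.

m = -2.0801 or m = -1.71

Let u = m^3. The equation becomes u^2 + 14u + 45 = 0.
Factor: (u + 9)(u + 5) = 0, so u = -9 or u = -5.
m^3 = -9 gives m = -(9)^(1/3) ~= -2.0801.
m^3 = -5 gives m = -(5)^(1/3) ~= -1.71.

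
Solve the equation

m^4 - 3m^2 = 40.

m = -2.8284 or m = 2.8284

Let u = m^2. The equation becomes u^2 - 3u - 40 = 0.
Factor: (u - 8)(u + 5) = 0, so u = 8 or u = -5.
m^2 = 8 gives m = +/-2*sqrt(2) ~= +/-2.8284.
m^2 = -5 < 0 has no real solution.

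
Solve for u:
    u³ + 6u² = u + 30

u = -5 or u = -3 or u = 2

Rearrange: u³ + 6u² - u - 30 = 0.
Possible rational roots are divisors of -30. Testing u = -5 gives 0, so (u + 5) is a factor.
Divide: u³ + 6u² - u - 30 = (u + 5)(u² + u - 6).
Factor the quadratic: u = 2 or u = -3.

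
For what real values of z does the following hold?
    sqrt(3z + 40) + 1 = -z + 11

Isolate the radical: sqrt(3z + 40) = -z + 10.
Square both sides: 3z + 40 = (-z + 10)^2.
Expand and rearrange: z^2 - 23z + 60 = 0.
Solving gives z = 20 or z = 3.
Check each candidate in the original equation:
  z = 20: sqrt(100) = 10, while -z + 10 = -10 — extraneous.
  z = 3: sqrt(49) = 7, while -z + 10 = 7 — valid.

z = 3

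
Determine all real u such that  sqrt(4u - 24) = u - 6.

Square both sides: 4u - 24 = (u - 6)^2.
Expand and rearrange: u^2 - 16u + 60 = 0.
Solving gives u = 10 or u = 6.
Check each candidate in the original equation:
  u = 10: sqrt(16) = 4, while u - 6 = 4 — valid.
  u = 6: sqrt(0) = 0, while u - 6 = 0 — valid.

u = 6 or u = 10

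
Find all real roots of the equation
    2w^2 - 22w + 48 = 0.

Factor: 2(w - 3)(w - 8) = 0.
So w = 3 or w = 8.

w = 3 or w = 8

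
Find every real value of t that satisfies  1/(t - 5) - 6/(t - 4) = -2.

Multiply both sides by (t - 5)(t - 4):
(t - 4) - 6(t - 5) = -2(t - 5)(t - 4).
Expand and collect terms: -2t² + 23t - 66 = 0.
Factor or apply the quadratic formula: t = 5.5 or t = 6.
Neither value makes a denominator zero (t ≠ 5, t ≠ 4), so both are valid.

t = 5.5 or t = 6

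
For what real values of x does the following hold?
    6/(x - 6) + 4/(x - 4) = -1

Multiply both sides by (x - 6)(x - 4):
6(x - 4) + 4(x - 6) = -(x - 6)(x - 4).
Expand and collect terms: -x^2 + 24 = 0.
By the quadratic formula, x = (0 +/- sqrt(96)) / -2, so x ~= -4.899 or x ~= 4.899.
Neither value makes a denominator zero (x != 6, x != 4), so both are valid.

x = -4.899 or x = 4.899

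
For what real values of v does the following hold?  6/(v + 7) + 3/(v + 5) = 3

Multiply both sides by (v + 7)(v + 5):
6(v + 5) + 3(v + 7) = 3(v + 7)(v + 5).
Expand and collect terms: 3v^2 + 27v + 54 = 0.
Factor or apply the quadratic formula: v = -3 or v = -6.
Neither value makes a denominator zero (v != -7, v != -5), so both are valid.

v = -6 or v = -3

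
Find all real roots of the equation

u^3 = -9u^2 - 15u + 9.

Rearrange: u^3 + 9u^2 + 15u - 9 = 0.
Possible rational roots are divisors of -9. Testing u = -3 gives 0, so (u + 3) is a factor.
Divide: u^3 + 9u^2 + 15u - 9 = (u + 3)(u^2 + 6u - 3).
Apply the quadratic formula to u^2 + 6u - 3 = 0: u = (-6 +/- sqrt(48))/2, i.e. u ~= 0.4641 or u ~= -6.4641.

u = -6.4641 or u = -3 or u = 0.4641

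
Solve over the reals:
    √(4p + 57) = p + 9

Square both sides: 4p + 57 = (p + 9)².
Expand and rearrange: p² + 14p + 24 = 0.
Solving gives p = -2 or p = -12.
Check each candidate in the original equation:
  p = -2: √(49) = 7, while p + 9 = 7 — valid.
  p = -12: √(9) = 3, while p + 9 = -3 — extraneous.

p = -2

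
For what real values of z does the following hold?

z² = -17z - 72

z = -9 or z = -8

Bring every term to one side: z² + 17z + 72 = 0.
Factor: (z + 8)(z + 9) = 0.
So z = -8 or z = -9.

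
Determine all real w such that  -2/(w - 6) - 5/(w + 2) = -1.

Multiply both sides by (w - 6)(w + 2):
-2(w + 2) - 5(w - 6) = -(w - 6)(w + 2).
Expand and collect terms: -w^2 + 11w - 14 = 0.
By the quadratic formula, w = (-11 +/- sqrt(65)) / -2, so w ~= 1.4689 or w ~= 9.5311.
Neither value makes a denominator zero (w != 6, w != -2), so both are valid.

w = 1.4689 or w = 9.5311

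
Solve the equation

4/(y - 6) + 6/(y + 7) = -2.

y = -10.4162 or y = 4.4162

Multiply both sides by (y - 6)(y + 7):
4(y + 7) + 6(y - 6) = -2(y - 6)(y + 7).
Expand and collect terms: -2y² - 12y + 92 = 0.
By the quadratic formula, y = (12 ± √880) / -4, so y ≈ -10.4162 or y ≈ 4.4162.
Neither value makes a denominator zero (y ≠ 6, y ≠ -7), so both are valid.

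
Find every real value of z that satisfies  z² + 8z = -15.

z = -5 or z = -3

Bring every term to one side: z² + 8z + 15 = 0.
Factor: (z + 5)(z + 3) = 0.
So z = -5 or z = -3.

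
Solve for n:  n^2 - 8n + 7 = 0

Factor: (n - 1)(n - 7) = 0.
So n = 1 or n = 7.

n = 1 or n = 7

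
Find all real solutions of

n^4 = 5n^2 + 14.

n = -2.6458 or n = 2.6458

Let u = n^2. The equation becomes u^2 - 5u - 14 = 0.
Factor: (u + 2)(u - 7) = 0, so u = -2 or u = 7.
n^2 = -2 < 0 has no real solution.
n^2 = 7 gives n = +/-sqrt(7) ~= +/-2.6458.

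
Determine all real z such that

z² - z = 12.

Bring every term to one side: z² - z - 12 = 0.
Factor: (z + 3)(z - 4) = 0.
So z = -3 or z = 4.

z = -3 or z = 4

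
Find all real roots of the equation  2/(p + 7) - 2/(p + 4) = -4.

Multiply both sides by (p + 7)(p + 4):
2(p + 4) - 2(p + 7) = -4(p + 7)(p + 4).
Expand and collect terms: -4p² - 44p - 106 = 0.
By the quadratic formula, p = (44 ± √240) / -8, so p ≈ -7.4365 or p ≈ -3.5635.
Neither value makes a denominator zero (p ≠ -7, p ≠ -4), so both are valid.

p = -7.4365 or p = -3.5635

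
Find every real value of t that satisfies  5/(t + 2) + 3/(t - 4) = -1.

t = -8.5678 or t = 2.5678

Multiply both sides by (t + 2)(t - 4):
5(t - 4) + 3(t + 2) = -(t + 2)(t - 4).
Expand and collect terms: -t^2 - 6t + 22 = 0.
By the quadratic formula, t = (6 +/- sqrt(124)) / -2, so t ~= -8.5678 or t ~= 2.5678.
Neither value makes a denominator zero (t != -2, t != 4), so both are valid.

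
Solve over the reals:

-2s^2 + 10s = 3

s = 0.3206 or s = 4.6794

Rearrange to standard form: -2s^2 + 10s - 3 = 0.
Discriminant: (10)^2 - 4*(-2)*(-3) = 76.
Quadratic formula: s = (-10 +/- sqrt(76)) / (-4).
So s = 5/2 - sqrt(19)/2 ~= 0.3206 or s = sqrt(19)/2 + 5/2 ~= 4.6794.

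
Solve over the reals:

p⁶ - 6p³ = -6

Let u = p³. The equation becomes u² - 6u + 6 = 0.
By the quadratic formula, u = √(3) + 3 or u = 3 - √(3).
p³ = √(3) + 3 gives p = ∛(√(3) + 3) ≈ 1.6789.
p³ = 3 - √(3) gives p = ∛(3 - √(3)) ≈ 1.0823.

p = 1.0823 or p = 1.6789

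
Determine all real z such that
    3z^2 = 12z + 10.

Rearrange to standard form: 3z^2 - 12z - 10 = 0.
Discriminant: (-12)^2 - 4*3*(-10) = 264.
Quadratic formula: z = (12 +/- sqrt(264)) / 6.
So z = 2 + sqrt(66)/3 ~= 4.708 or z = 2 - sqrt(66)/3 ~= -0.708.

z = -0.708 or z = 4.708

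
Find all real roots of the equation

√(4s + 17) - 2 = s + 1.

s = 2

Isolate the radical: √(4s + 17) = s + 3.
Square both sides: 4s + 17 = (s + 3)².
Expand and rearrange: s² + 2s - 8 = 0.
Solving gives s = 2 or s = -4.
Check each candidate in the original equation:
  s = 2: √(25) = 5, while s + 3 = 5 — valid.
  s = -4: √(1) = 1, while s + 3 = -1 — extraneous.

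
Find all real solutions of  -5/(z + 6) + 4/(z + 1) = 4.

z = -7.0733 or z = -0.1767

Multiply both sides by (z + 6)(z + 1):
-5(z + 1) + 4(z + 6) = 4(z + 6)(z + 1).
Expand and collect terms: 4z² + 29z + 5 = 0.
By the quadratic formula, z = (-29 ± √761) / 8, so z ≈ -0.1767 or z ≈ -7.0733.
Neither value makes a denominator zero (z ≠ -6, z ≠ -1), so both are valid.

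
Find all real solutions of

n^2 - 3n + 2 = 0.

Factor: (n - 2)(n - 1) = 0.
So n = 2 or n = 1.

n = 1 or n = 2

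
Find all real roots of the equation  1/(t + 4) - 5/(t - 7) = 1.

Multiply both sides by (t + 4)(t - 7):
(t - 7) - 5(t + 4) = (t + 4)(t - 7).
Expand and collect terms: t^2 + t - 1 = 0.
By the quadratic formula, t = (-1 +/- sqrt(5)) / 2, so t ~= 0.618 or t ~= -1.618.
Neither value makes a denominator zero (t != -4, t != 7), so both are valid.

t = -1.618 or t = 0.618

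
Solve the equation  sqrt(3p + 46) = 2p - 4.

Square both sides: 3p + 46 = (2p - 4)^2.
Expand and rearrange: 4p^2 - 19p - 30 = 0.
Solving gives p = 6 or p = -1.25.
Check each candidate in the original equation:
  p = 6: sqrt(64) = 8, while 2p - 4 = 8 — valid.
  p = -1.25: sqrt(42.25) = 6.5, while 2p - 4 = -6.5 — extraneous.

p = 6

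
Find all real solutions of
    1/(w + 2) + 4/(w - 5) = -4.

w = -2.2897 or w = 4.0397

Multiply both sides by (w + 2)(w - 5):
(w - 5) + 4(w + 2) = -4(w + 2)(w - 5).
Expand and collect terms: -4w² + 7w + 37 = 0.
By the quadratic formula, w = (-7 ± √641) / -8, so w ≈ -2.2897 or w ≈ 4.0397.
Neither value makes a denominator zero (w ≠ -2, w ≠ 5), so both are valid.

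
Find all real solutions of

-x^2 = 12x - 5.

Rearrange to standard form: -x^2 - 12x + 5 = 0.
Discriminant: (-12)^2 - 4*(-1)*5 = 164.
Quadratic formula: x = (12 +/- sqrt(164)) / (-2).
So x = -sqrt(41) - 6 ~= -12.4031 or x = -6 + sqrt(41) ~= 0.4031.

x = -12.4031 or x = 0.4031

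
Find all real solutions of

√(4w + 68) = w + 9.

Square both sides: 4w + 68 = (w + 9)².
Expand and rearrange: w² + 14w + 13 = 0.
Solving gives w = -1 or w = -13.
Check each candidate in the original equation:
  w = -1: √(64) = 8, while w + 9 = 8 — valid.
  w = -13: √(16) = 4, while w + 9 = -4 — extraneous.

w = -1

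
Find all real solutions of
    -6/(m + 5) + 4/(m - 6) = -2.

Multiply both sides by (m + 5)(m - 6):
-6(m - 6) + 4(m + 5) = -2(m + 5)(m - 6).
Expand and collect terms: -2m² + 4m + 4 = 0.
By the quadratic formula, m = (-4 ± √48) / -4, so m ≈ -0.7321 or m ≈ 2.7321.
Neither value makes a denominator zero (m ≠ -5, m ≠ 6), so both are valid.

m = -0.7321 or m = 2.7321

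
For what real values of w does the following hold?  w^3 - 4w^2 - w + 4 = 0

w = -1 or w = 1 or w = 4

Possible rational roots are divisors of 4. Testing w = 4 gives 0, so (w - 4) is a factor.
Divide: w^3 - 4w^2 - w + 4 = (w - 4)(w^2 - 1).
Factor the quadratic: w = 1 or w = -1.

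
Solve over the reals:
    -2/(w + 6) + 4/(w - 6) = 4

Multiply both sides by (w + 6)(w - 6):
-2(w - 6) + 4(w + 6) = 4(w + 6)(w - 6).
Expand and collect terms: 4w^2 - 2w - 180 = 0.
By the quadratic formula, w = (2 +/- sqrt(2884)) / 8, so w ~= 6.9629 or w ~= -6.4629.
Neither value makes a denominator zero (w != -6, w != 6), so both are valid.

w = -6.4629 or w = 6.9629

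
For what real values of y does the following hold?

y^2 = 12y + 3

y = -0.245 or y = 12.245

Rearrange to standard form: y^2 - 12y - 3 = 0.
Discriminant: (-12)^2 - 4*1*(-3) = 156.
Quadratic formula: y = (12 +/- sqrt(156)) / 2.
So y = 6 + sqrt(39) ~= 12.245 or y = 6 - sqrt(39) ~= -0.245.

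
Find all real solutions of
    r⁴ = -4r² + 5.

r = -1 or r = 1

Let u = r². The equation becomes u² + 4u - 5 = 0.
Factor: (u + 5)(u - 1) = 0, so u = -5 or u = 1.
r² = -5 < 0 has no real solution.
r² = 1 gives r = ±1.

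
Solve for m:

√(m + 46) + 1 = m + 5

Isolate the radical: √(m + 46) = m + 4.
Square both sides: m + 46 = (m + 4)².
Expand and rearrange: m² + 7m - 30 = 0.
Solving gives m = 3 or m = -10.
Check each candidate in the original equation:
  m = 3: √(49) = 7, while m + 4 = 7 — valid.
  m = -10: √(36) = 6, while m + 4 = -6 — extraneous.

m = 3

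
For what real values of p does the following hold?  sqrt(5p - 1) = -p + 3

Square both sides: 5p - 1 = (-p + 3)^2.
Expand and rearrange: p^2 - 11p + 10 = 0.
Solving gives p = 10 or p = 1.
Check each candidate in the original equation:
  p = 10: sqrt(49) = 7, while -p + 3 = -7 — extraneous.
  p = 1: sqrt(4) = 2, while -p + 3 = 2 — valid.

p = 1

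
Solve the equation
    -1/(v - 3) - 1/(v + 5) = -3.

v = -4.6805 or v = 3.3472

Multiply both sides by (v - 3)(v + 5):
-(v + 5) - (v - 3) = -3(v - 3)(v + 5).
Expand and collect terms: -3v² - 4v + 47 = 0.
By the quadratic formula, v = (4 ± √580) / -6, so v ≈ -4.6805 or v ≈ 3.3472.
Neither value makes a denominator zero (v ≠ 3, v ≠ -5), so both are valid.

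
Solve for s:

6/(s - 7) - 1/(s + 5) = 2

s = -5.4026 or s = 9.9026

Multiply both sides by (s - 7)(s + 5):
6(s + 5) - (s - 7) = 2(s - 7)(s + 5).
Expand and collect terms: 2s² - 9s - 107 = 0.
By the quadratic formula, s = (9 ± √937) / 4, so s ≈ 9.9026 or s ≈ -5.4026.
Neither value makes a denominator zero (s ≠ 7, s ≠ -5), so both are valid.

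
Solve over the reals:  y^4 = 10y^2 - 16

Let u = y^2. The equation becomes u^2 - 10u + 16 = 0.
Factor: (u - 8)(u - 2) = 0, so u = 8 or u = 2.
y^2 = 8 gives y = +/-2*sqrt(2) ~= +/-2.8284.
y^2 = 2 gives y = +/-sqrt(2) ~= +/-1.4142.

y = -2.8284 or y = -1.4142 or y = 1.4142 or y = 2.8284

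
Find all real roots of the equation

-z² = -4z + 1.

Rearrange to standard form: -z² + 4z - 1 = 0.
Discriminant: (4)² − 4·(-1)·(-1) = 12.
Quadratic formula: z = (-4 ± √12) / (-2).
So z = 2 - √(3) ≈ 0.2679 or z = √(3) + 2 ≈ 3.7321.

z = 0.2679 or z = 3.7321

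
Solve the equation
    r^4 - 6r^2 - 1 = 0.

r = -2.4824 or r = 2.4824

Let u = r^2. The equation becomes u^2 - 6u - 1 = 0.
By the quadratic formula, u = 3 + sqrt(10) or u = 3 - sqrt(10).
r^2 = 3 + sqrt(10) gives r = +/-sqrt(3 + sqrt(10)) ~= +/-2.4824.
r^2 = 3 - sqrt(10) < 0 has no real solution.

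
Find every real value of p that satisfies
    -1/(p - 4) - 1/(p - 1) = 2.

p = 0.4189 or p = 3.5811

Multiply both sides by (p - 4)(p - 1):
-(p - 1) - (p - 4) = 2(p - 4)(p - 1).
Expand and collect terms: 2p^2 - 8p + 3 = 0.
By the quadratic formula, p = (8 +/- sqrt(40)) / 4, so p ~= 3.5811 or p ~= 0.4189.
Neither value makes a denominator zero (p != 4, p != 1), so both are valid.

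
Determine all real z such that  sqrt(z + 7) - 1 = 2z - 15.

Isolate the radical: sqrt(z + 7) = 2z - 14.
Square both sides: z + 7 = (2z - 14)^2.
Expand and rearrange: 4z^2 - 57z + 189 = 0.
Solving gives z = 9 or z = 5.25.
Check each candidate in the original equation:
  z = 9: sqrt(16) = 4, while 2z - 14 = 4 — valid.
  z = 5.25: sqrt(12.25) = 3.5, while 2z - 14 = -3.5 — extraneous.

z = 9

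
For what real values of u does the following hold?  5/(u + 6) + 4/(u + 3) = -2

u = -9.5895 or u = -3.9105

Multiply both sides by (u + 6)(u + 3):
5(u + 3) + 4(u + 6) = -2(u + 6)(u + 3).
Expand and collect terms: -2u^2 - 27u - 75 = 0.
By the quadratic formula, u = (27 +/- sqrt(129)) / -4, so u ~= -9.5895 or u ~= -3.9105.
Neither value makes a denominator zero (u != -6, u != -3), so both are valid.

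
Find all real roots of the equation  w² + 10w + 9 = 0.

Factor: (w + 9)(w + 1) = 0.
So w = -9 or w = -1.

w = -9 or w = -1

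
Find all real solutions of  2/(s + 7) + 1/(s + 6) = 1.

Multiply both sides by (s + 7)(s + 6):
2(s + 6) + (s + 7) = (s + 7)(s + 6).
Expand and collect terms: s^2 + 10s + 23 = 0.
By the quadratic formula, s = (-10 +/- sqrt(8)) / 2, so s ~= -3.5858 or s ~= -6.4142.
Neither value makes a denominator zero (s != -7, s != -6), so both are valid.

s = -6.4142 or s = -3.5858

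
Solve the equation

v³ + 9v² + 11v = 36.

Rearrange: v³ + 9v² + 11v - 36 = 0.
Possible rational roots are divisors of -36. Testing v = -4 gives 0, so (v + 4) is a factor.
Divide: v³ + 9v² + 11v - 36 = (v + 4)(v² + 5v - 9).
Apply the quadratic formula to v² + 5v - 9 = 0: v = (-5 ± √61)/2, i.e. v ≈ 1.4051 or v ≈ -6.4051.

v = -6.4051 or v = -4 or v = 1.4051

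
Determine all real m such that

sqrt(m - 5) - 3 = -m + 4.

m = 6

Isolate the radical: sqrt(m - 5) = -m + 7.
Square both sides: m - 5 = (-m + 7)^2.
Expand and rearrange: m^2 - 15m + 54 = 0.
Solving gives m = 9 or m = 6.
Check each candidate in the original equation:
  m = 9: sqrt(4) = 2, while -m + 7 = -2 — extraneous.
  m = 6: sqrt(1) = 1, while -m + 7 = 1 — valid.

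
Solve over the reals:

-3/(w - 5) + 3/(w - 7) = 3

w = 4.2679 or w = 7.7321

Multiply both sides by (w - 5)(w - 7):
-3(w - 7) + 3(w - 5) = 3(w - 5)(w - 7).
Expand and collect terms: 3w^2 - 36w + 99 = 0.
By the quadratic formula, w = (36 +/- sqrt(108)) / 6, so w ~= 7.7321 or w ~= 4.2679.
Neither value makes a denominator zero (w != 5, w != 7), so both are valid.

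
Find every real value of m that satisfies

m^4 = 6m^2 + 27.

m = -3 or m = 3

Let u = m^2. The equation becomes u^2 - 6u - 27 = 0.
Factor: (u + 3)(u - 9) = 0, so u = -3 or u = 9.
m^2 = -3 < 0 has no real solution.
m^2 = 9 gives m = +/-3.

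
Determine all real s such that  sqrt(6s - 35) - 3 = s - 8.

s = 6 or s = 10

Isolate the radical: sqrt(6s - 35) = s - 5.
Square both sides: 6s - 35 = (s - 5)^2.
Expand and rearrange: s^2 - 16s + 60 = 0.
Solving gives s = 10 or s = 6.
Check each candidate in the original equation:
  s = 10: sqrt(25) = 5, while s - 5 = 5 — valid.
  s = 6: sqrt(1) = 1, while s - 5 = 1 — valid.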